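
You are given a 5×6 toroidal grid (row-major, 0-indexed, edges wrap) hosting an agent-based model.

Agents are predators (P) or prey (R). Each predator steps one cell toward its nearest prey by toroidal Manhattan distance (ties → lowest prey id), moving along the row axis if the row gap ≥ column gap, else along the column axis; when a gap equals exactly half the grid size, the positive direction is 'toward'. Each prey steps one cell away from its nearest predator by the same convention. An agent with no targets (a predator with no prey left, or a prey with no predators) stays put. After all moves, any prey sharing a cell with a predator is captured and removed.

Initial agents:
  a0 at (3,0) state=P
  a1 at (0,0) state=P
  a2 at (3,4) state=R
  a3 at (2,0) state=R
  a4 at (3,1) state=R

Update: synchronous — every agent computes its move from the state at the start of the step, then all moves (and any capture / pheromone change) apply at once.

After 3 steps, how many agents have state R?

t=1: a0@(2,0):P a1@(1,0):P a2@(3,3):R a4@(3,2):R
t=2: a0@(2,1):P a1@(2,0):P a2@(3,2):R a4@(3,3):R
t=3: a0@(3,1):P a1@(2,1):P a2@(4,2):R a4@(3,4):R

2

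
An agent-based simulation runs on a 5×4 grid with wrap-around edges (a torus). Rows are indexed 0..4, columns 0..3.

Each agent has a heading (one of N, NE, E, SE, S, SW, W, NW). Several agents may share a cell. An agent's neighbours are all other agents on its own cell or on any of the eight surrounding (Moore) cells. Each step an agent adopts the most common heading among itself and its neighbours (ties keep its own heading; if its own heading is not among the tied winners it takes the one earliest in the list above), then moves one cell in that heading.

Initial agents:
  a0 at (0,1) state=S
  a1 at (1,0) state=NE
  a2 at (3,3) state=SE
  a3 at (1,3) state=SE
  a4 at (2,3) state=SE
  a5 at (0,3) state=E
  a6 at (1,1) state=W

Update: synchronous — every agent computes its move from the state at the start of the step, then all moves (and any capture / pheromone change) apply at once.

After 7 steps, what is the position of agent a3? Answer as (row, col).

t=1: a0@(1,1):S a1@(2,1):SE a2@(4,0):SE a3@(2,0):SE a4@(3,0):SE a5@(0,0):E a6@(1,0):W
t=2: a0@(2,2):SE a1@(3,2):SE a2@(0,1):SE a3@(3,1):SE a4@(4,1):SE a5@(0,1):E a6@(2,1):SE
t=3: a0@(3,3):SE a1@(4,3):SE a2@(1,2):SE a3@(4,2):SE a4@(0,2):SE a5@(1,2):SE a6@(3,2):SE
t=4: a0@(4,0):SE a1@(0,0):SE a2@(2,3):SE a3@(0,3):SE a4@(1,3):SE a5@(2,3):SE a6@(4,3):SE
t=5: a0@(0,1):SE a1@(1,1):SE a2@(3,0):SE a3@(1,0):SE a4@(2,0):SE a5@(3,0):SE a6@(0,0):SE
t=6: a0@(1,2):SE a1@(2,2):SE a2@(4,1):SE a3@(2,1):SE a4@(3,1):SE a5@(4,1):SE a6@(1,1):SE
t=7: a0@(2,3):SE a1@(3,3):SE a2@(0,2):SE a3@(3,2):SE a4@(4,2):SE a5@(0,2):SE a6@(2,2):SE

(3, 2)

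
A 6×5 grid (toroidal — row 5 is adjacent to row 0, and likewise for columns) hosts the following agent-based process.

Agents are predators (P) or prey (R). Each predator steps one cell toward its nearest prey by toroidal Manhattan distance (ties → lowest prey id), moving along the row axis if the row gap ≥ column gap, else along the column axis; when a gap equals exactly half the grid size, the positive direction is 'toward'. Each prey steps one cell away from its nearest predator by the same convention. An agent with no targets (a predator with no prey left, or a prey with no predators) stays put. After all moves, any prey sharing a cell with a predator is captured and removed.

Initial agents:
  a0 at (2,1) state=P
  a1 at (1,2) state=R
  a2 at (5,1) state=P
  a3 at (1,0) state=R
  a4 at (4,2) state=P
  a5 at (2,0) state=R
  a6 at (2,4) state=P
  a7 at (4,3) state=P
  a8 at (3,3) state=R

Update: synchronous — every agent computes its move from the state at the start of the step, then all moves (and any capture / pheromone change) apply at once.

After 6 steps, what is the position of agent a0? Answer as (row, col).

(4, 4)

t=1: a0@(2,0):P a1@(0,2):R a2@(0,1):P a3@(0,0):R a4@(3,2):P a5@(2,4):R a6@(2,0):P a7@(3,3):P a8@(2,3):R
t=2: a0@(2,4):P a1@(0,3):R a2@(0,2):P a3@(0,4):R a4@(2,2):P a6@(2,4):P a7@(2,3):P a8@(1,3):R
t=3: a0@(1,4):P a1@(0,4):R a2@(0,3):P a3@(5,4):R a4@(1,2):P a6@(1,4):P a7@(1,3):P
t=4: a0@(0,4):P a1@(5,4):R a2@(0,4):P a3@(4,4):R a4@(1,3):P a6@(0,4):P a7@(0,3):P
t=5: a0@(5,4):P a1@(4,4):R a2@(5,4):P a3@(3,4):R a4@(0,3):P a6@(5,4):P a7@(5,3):P
t=6: a0@(4,4):P a1@(3,4):R a2@(4,4):P a3@(2,4):R a4@(5,3):P a6@(4,4):P a7@(4,3):P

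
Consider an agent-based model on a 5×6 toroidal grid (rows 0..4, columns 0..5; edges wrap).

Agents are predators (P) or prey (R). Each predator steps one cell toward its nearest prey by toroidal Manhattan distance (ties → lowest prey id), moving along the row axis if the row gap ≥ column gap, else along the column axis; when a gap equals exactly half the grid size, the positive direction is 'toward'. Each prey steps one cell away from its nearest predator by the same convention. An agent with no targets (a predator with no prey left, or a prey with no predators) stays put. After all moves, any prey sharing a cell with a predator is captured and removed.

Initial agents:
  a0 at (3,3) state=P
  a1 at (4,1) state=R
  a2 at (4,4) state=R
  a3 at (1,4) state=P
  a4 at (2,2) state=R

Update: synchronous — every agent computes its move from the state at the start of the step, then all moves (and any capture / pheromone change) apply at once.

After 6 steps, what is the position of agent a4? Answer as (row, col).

t=1: a0@(4,3):P a1@(4,0):R a3@(0,4):P a4@(1,2):R
t=2: a0@(4,4):P a1@(4,5):R a3@(0,5):P a4@(2,2):R
t=3: a0@(4,5):P a1@(4,0):R a3@(4,5):P a4@(1,2):R
t=4: a0@(4,0):P a1@(4,1):R a3@(4,0):P a4@(1,1):R
t=5: a0@(4,1):P a1@(4,2):R a3@(4,1):P a4@(2,1):R
t=6: a0@(4,2):P a1@(4,3):R a3@(4,2):P a4@(1,1):R

(1, 1)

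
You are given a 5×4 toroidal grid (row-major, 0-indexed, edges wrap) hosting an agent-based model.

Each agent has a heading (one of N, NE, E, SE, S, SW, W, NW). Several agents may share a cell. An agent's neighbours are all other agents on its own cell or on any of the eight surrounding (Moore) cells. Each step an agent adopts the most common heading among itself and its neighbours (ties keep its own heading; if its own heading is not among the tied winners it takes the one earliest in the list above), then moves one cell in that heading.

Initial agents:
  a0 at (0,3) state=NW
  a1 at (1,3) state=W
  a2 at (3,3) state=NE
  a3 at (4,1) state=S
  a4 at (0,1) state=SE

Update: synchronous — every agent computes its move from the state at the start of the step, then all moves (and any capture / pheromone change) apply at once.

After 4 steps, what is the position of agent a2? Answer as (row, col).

t=1: a0@(4,2):NW a1@(1,2):W a2@(2,0):NE a3@(0,1):S a4@(1,2):SE
t=2: a0@(3,1):NW a1@(1,1):W a2@(1,1):NE a3@(1,1):S a4@(2,3):SE
t=3: a0@(2,0):NW a1@(1,0):W a2@(0,2):NE a3@(2,1):S a4@(3,0):SE
t=4: a0@(1,3):NW a1@(1,3):W a2@(4,3):NE a3@(3,1):S a4@(4,1):SE

(4, 3)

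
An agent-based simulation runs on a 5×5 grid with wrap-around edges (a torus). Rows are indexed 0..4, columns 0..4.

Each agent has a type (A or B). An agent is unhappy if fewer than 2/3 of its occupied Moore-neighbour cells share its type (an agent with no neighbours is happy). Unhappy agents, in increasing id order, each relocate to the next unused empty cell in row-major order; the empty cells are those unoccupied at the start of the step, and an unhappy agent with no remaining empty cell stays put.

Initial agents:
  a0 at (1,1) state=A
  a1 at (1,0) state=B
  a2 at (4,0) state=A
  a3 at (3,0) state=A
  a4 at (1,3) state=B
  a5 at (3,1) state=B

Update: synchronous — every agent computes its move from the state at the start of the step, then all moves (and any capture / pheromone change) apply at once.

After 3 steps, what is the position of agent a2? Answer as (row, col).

t=1: a0@(0,0):A a1@(0,1):B a2@(0,2):A a3@(0,3):A a4@(1,3):B a5@(0,4):B
t=2: a0@(1,0):A a1@(1,1):B a2@(1,2):A a3@(1,4):A a4@(2,0):B a5@(2,1):B
t=3: a0@(0,0):A a1@(0,1):B a2@(0,2):A a3@(0,3):A a4@(0,4):B a5@(1,3):B

(0, 2)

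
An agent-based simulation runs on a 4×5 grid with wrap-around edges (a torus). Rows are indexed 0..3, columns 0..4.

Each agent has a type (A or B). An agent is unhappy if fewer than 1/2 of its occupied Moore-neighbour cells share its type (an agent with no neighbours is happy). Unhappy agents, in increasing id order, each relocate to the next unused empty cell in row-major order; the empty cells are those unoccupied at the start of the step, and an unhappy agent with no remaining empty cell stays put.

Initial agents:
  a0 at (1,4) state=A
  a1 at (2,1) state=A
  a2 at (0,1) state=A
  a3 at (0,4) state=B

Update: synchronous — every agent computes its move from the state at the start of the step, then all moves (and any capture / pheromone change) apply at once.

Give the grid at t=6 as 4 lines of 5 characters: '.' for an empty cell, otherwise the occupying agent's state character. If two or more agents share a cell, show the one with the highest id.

AA.B.
.....
.A...
.....

t=1: a0@(0,0):A a1@(2,1):A a2@(0,1):A a3@(0,2):B
t=2: a0@(0,0):A a1@(2,1):A a2@(0,1):A a3@(0,3):B
t=3: (unchanged — steady state)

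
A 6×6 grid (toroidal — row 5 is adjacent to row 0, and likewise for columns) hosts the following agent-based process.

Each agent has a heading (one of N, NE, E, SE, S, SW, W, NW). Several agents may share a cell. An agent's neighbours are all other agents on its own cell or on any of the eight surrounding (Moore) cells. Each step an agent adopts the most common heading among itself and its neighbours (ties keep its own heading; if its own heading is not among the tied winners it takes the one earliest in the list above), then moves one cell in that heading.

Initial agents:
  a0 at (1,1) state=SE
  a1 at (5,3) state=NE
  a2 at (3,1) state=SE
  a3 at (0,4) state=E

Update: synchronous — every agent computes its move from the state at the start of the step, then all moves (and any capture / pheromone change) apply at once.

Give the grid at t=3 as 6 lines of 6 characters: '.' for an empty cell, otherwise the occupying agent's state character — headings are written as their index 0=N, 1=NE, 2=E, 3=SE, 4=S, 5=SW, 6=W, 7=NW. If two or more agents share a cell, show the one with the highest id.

.2..3.
......
1.....
......
....3.
......

t=1: a0@(2,2):SE a1@(4,4):NE a2@(4,2):SE a3@(0,5):E
t=2: a0@(3,3):SE a1@(3,5):NE a2@(5,3):SE a3@(0,0):E
t=3: a0@(4,4):SE a1@(2,0):NE a2@(0,4):SE a3@(0,1):E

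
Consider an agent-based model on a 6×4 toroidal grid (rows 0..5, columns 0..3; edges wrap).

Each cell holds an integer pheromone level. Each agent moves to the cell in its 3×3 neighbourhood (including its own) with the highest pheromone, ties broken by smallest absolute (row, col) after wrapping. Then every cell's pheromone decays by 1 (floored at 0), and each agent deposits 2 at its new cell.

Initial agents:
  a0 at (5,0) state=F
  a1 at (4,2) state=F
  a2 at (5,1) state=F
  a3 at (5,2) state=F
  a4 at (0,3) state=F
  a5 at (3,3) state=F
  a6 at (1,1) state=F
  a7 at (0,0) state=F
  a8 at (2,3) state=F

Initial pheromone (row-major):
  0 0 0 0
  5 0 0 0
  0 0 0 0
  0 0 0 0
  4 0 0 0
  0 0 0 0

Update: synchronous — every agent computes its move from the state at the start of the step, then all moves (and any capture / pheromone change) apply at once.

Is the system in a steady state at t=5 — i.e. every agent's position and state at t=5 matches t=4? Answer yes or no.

yes

t=1: a0@(4,0) a1@(3,1) a2@(4,0) a3@(0,1) a4@(1,0) a5@(4,0) a6@(1,0) a7@(1,0) a8@(1,0) | pheromone: 0 2 0 0 / 12 0 0 0 / 0 0 0 0 / 0 2 0 0 / 9 0 0 0 / 0 0 0 0
t=2: a0@(4,0) a1@(4,0) a2@(4,0) a3@(1,0) a4@(1,0) a5@(4,0) a6@(1,0) a7@(1,0) a8@(1,0) | pheromone: 0 1 0 0 / 21 0 0 0 / 0 0 0 0 / 0 1 0 0 / 16 0 0 0 / 0 0 0 0
t=3: a0@(4,0) a1@(4,0) a2@(4,0) a3@(1,0) a4@(1,0) a5@(4,0) a6@(1,0) a7@(1,0) a8@(1,0) | pheromone: 0 0 0 0 / 30 0 0 0 / 0 0 0 0 / 0 0 0 0 / 23 0 0 0 / 0 0 0 0
t=4: a0@(4,0) a1@(4,0) a2@(4,0) a3@(1,0) a4@(1,0) a5@(4,0) a6@(1,0) a7@(1,0) a8@(1,0) | pheromone: 0 0 0 0 / 39 0 0 0 / 0 0 0 0 / 0 0 0 0 / 30 0 0 0 / 0 0 0 0
t=5: a0@(4,0) a1@(4,0) a2@(4,0) a3@(1,0) a4@(1,0) a5@(4,0) a6@(1,0) a7@(1,0) a8@(1,0) | pheromone: 0 0 0 0 / 48 0 0 0 / 0 0 0 0 / 0 0 0 0 / 37 0 0 0 / 0 0 0 0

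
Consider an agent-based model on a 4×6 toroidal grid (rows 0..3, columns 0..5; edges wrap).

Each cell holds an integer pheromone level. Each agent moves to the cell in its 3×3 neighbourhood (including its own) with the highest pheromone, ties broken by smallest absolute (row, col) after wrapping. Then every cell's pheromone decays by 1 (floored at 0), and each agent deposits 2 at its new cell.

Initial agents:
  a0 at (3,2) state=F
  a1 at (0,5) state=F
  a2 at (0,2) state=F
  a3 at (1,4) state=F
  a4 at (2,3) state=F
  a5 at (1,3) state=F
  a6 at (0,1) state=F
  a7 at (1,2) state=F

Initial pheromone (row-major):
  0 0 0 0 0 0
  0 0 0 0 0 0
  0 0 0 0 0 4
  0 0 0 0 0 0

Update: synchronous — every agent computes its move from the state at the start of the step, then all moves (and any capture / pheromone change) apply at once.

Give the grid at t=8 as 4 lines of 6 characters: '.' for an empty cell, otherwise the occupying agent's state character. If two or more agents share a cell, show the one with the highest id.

t=1: a0@(0,1) a1@(0,0) a2@(0,1) a3@(2,5) a4@(1,2) a5@(0,2) a6@(0,0) a7@(0,1) | pheromone: 4 6 2 0 0 0 / 0 0 2 0 0 0 / 0 0 0 0 0 5 / 0 0 0 0 0 0
t=2: a0@(0,1) a1@(0,1) a2@(0,1) a3@(2,5) a4@(0,1) a5@(0,1) a6@(0,1) a7@(0,1) | pheromone: 3 19 1 0 0 0 / 0 0 1 0 0 0 / 0 0 0 0 0 6 / 0 0 0 0 0 0
t=3: a0@(0,1) a1@(0,1) a2@(0,1) a3@(2,5) a4@(0,1) a5@(0,1) a6@(0,1) a7@(0,1) | pheromone: 2 32 0 0 0 0 / 0 0 0 0 0 0 / 0 0 0 0 0 7 / 0 0 0 0 0 0
t=4: a0@(0,1) a1@(0,1) a2@(0,1) a3@(2,5) a4@(0,1) a5@(0,1) a6@(0,1) a7@(0,1) | pheromone: 1 45 0 0 0 0 / 0 0 0 0 0 0 / 0 0 0 0 0 8 / 0 0 0 0 0 0
t=5: a0@(0,1) a1@(0,1) a2@(0,1) a3@(2,5) a4@(0,1) a5@(0,1) a6@(0,1) a7@(0,1) | pheromone: 0 58 0 0 0 0 / 0 0 0 0 0 0 / 0 0 0 0 0 9 / 0 0 0 0 0 0
t=6: a0@(0,1) a1@(0,1) a2@(0,1) a3@(2,5) a4@(0,1) a5@(0,1) a6@(0,1) a7@(0,1) | pheromone: 0 71 0 0 0 0 / 0 0 0 0 0 0 / 0 0 0 0 0 10 / 0 0 0 0 0 0
t=7: a0@(0,1) a1@(0,1) a2@(0,1) a3@(2,5) a4@(0,1) a5@(0,1) a6@(0,1) a7@(0,1) | pheromone: 0 84 0 0 0 0 / 0 0 0 0 0 0 / 0 0 0 0 0 11 / 0 0 0 0 0 0
t=8: a0@(0,1) a1@(0,1) a2@(0,1) a3@(2,5) a4@(0,1) a5@(0,1) a6@(0,1) a7@(0,1) | pheromone: 0 97 0 0 0 0 / 0 0 0 0 0 0 / 0 0 0 0 0 12 / 0 0 0 0 0 0

.F....
......
.....F
......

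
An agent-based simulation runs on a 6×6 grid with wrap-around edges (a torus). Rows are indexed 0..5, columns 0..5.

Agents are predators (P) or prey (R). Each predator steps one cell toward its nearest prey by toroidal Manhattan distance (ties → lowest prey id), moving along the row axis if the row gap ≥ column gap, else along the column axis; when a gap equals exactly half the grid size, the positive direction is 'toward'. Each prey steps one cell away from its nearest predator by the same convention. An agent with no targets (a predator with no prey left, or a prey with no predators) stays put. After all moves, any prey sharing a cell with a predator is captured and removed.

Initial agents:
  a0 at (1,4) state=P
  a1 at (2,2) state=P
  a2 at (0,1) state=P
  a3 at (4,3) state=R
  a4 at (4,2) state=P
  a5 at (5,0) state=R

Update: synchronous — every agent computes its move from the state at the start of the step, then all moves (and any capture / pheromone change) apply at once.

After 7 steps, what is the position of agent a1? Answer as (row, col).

t=1: a0@(2,4):P a1@(3,2):P a2@(5,1):P a3@(4,4):R a4@(4,3):P a5@(4,0):R
t=2: a0@(3,4):P a1@(3,3):P a2@(4,1):P a3@(4,5):R a4@(4,4):P a5@(3,0):R
t=3: a0@(4,4):P a1@(3,4):P a2@(4,0):P a4@(4,5):P a5@(3,1):R
t=4: a0@(4,5):P a1@(3,5):P a2@(3,0):P a4@(4,0):P a5@(2,1):R
t=5: a0@(3,5):P a1@(3,0):P a2@(2,0):P a4@(3,0):P a5@(1,1):R
t=6: a0@(2,5):P a1@(2,0):P a2@(1,0):P a4@(2,0):P a5@(0,1):R
t=7: a0@(1,5):P a1@(1,0):P a2@(0,0):P a4@(1,0):P a5@(5,1):R

(1, 0)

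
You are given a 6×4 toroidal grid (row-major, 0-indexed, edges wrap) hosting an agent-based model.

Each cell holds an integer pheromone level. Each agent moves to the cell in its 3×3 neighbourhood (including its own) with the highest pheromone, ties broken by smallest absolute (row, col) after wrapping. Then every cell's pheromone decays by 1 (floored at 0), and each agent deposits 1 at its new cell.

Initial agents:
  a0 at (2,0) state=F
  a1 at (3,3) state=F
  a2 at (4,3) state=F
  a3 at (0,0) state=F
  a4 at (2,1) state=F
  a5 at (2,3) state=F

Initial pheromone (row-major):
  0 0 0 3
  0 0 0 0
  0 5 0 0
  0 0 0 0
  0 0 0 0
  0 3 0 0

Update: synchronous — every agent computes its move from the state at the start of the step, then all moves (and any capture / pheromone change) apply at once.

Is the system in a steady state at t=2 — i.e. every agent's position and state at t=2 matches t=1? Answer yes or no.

t=1: a0@(2,1) a1@(2,0) a2@(3,0) a3@(0,3) a4@(2,1) a5@(1,0) | pheromone: 0 0 0 3 / 1 0 0 0 / 1 6 0 0 / 1 0 0 0 / 0 0 0 0 / 0 2 0 0
t=2: a0@(2,1) a1@(2,1) a2@(2,1) a3@(0,3) a4@(2,1) a5@(2,1) | pheromone: 0 0 0 3 / 0 0 0 0 / 0 10 0 0 / 0 0 0 0 / 0 0 0 0 / 0 1 0 0

no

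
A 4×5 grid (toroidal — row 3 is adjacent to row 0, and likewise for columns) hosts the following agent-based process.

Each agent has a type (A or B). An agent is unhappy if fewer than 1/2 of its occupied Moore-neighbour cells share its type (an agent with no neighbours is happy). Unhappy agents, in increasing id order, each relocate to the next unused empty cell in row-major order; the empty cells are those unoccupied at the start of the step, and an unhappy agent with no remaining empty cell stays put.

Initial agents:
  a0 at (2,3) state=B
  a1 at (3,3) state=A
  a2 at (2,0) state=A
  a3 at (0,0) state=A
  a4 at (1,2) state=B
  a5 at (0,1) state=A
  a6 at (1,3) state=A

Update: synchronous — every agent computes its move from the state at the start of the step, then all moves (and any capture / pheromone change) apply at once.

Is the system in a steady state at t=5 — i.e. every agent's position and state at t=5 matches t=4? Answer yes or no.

t=1: a0@(0,2):B a1@(0,3):A a2@(2,0):A a3@(0,0):A a4@(0,4):B a5@(0,1):A a6@(1,0):A
t=2: a0@(1,1):B a1@(1,2):A a2@(2,0):A a3@(0,0):A a4@(1,3):B a5@(0,1):A a6@(1,0):A
t=3: a0@(0,2):B a1@(0,3):A a2@(2,0):A a3@(0,0):A a4@(0,4):B a5@(0,1):A a6@(1,0):A
t=4: a0@(1,1):B a1@(1,2):A a2@(2,0):A a3@(0,0):A a4@(1,3):B a5@(0,1):A a6@(1,0):A
t=5: a0@(0,2):B a1@(0,3):A a2@(2,0):A a3@(0,0):A a4@(0,4):B a5@(0,1):A a6@(1,0):A

no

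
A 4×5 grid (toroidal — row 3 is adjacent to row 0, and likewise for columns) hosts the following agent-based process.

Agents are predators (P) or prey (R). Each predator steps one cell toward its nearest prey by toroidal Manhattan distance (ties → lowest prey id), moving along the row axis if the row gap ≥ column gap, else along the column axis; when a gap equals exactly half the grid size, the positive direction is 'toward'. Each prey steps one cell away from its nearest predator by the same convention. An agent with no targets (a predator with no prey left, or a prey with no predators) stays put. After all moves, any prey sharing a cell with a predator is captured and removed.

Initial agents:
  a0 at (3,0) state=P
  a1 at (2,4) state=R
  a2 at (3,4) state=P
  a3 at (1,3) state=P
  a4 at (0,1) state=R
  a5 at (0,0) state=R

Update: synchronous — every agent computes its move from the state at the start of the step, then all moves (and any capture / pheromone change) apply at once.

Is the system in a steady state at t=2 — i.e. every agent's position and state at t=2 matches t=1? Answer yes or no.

t=1: a0@(0,0):P a1@(1,4):R a2@(2,4):P a3@(2,3):P a4@(1,1):R a5@(1,0):R
t=2: a0@(1,0):P a1@(0,4):R a2@(1,4):P a3@(1,3):P a4@(2,1):R a5@(2,0):R

no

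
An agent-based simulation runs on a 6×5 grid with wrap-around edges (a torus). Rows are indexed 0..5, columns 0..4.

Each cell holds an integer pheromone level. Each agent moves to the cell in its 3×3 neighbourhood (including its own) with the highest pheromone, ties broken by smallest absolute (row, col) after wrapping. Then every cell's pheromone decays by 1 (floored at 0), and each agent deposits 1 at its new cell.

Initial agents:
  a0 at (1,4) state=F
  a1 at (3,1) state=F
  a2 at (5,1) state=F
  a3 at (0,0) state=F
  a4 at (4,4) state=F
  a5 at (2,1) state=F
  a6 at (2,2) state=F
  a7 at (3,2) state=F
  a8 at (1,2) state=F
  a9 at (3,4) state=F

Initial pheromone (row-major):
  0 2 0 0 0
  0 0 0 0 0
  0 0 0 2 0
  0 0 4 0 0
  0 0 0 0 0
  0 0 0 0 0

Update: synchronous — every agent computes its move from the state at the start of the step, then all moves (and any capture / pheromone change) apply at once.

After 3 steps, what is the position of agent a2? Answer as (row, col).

(0, 1)

t=1: a0@(2,3) a1@(3,2) a2@(0,1) a3@(0,1) a4@(3,0) a5@(3,2) a6@(3,2) a7@(3,2) a8@(0,1) a9@(2,3) | pheromone: 0 4 0 0 0 / 0 0 0 0 0 / 0 0 0 3 0 / 1 0 7 0 0 / 0 0 0 0 0 / 0 0 0 0 0
t=2: a0@(3,2) a1@(3,2) a2@(0,1) a3@(0,1) a4@(3,0) a5@(3,2) a6@(3,2) a7@(3,2) a8@(0,1) a9@(3,2) | pheromone: 0 6 0 0 0 / 0 0 0 0 0 / 0 0 0 2 0 / 1 0 12 0 0 / 0 0 0 0 0 / 0 0 0 0 0
t=3: a0@(3,2) a1@(3,2) a2@(0,1) a3@(0,1) a4@(3,0) a5@(3,2) a6@(3,2) a7@(3,2) a8@(0,1) a9@(3,2) | pheromone: 0 8 0 0 0 / 0 0 0 0 0 / 0 0 0 1 0 / 1 0 17 0 0 / 0 0 0 0 0 / 0 0 0 0 0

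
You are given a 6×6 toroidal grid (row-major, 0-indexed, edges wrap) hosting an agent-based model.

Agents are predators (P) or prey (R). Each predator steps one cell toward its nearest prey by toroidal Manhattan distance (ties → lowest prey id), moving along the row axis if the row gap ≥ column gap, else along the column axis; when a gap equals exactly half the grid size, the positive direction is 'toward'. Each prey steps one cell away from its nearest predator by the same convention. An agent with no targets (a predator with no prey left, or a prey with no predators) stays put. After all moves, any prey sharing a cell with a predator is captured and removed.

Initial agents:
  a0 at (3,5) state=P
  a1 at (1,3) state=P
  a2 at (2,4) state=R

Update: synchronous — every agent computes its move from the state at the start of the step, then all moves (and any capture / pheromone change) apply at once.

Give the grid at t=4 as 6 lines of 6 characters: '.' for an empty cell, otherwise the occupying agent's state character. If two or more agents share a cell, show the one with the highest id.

......
......
......
......
....R.
...P.P

t=1: a0@(2,5):P a1@(2,3):P a2@(1,4):R
t=2: a0@(1,5):P a1@(1,3):P a2@(0,4):R
t=3: a0@(0,5):P a1@(0,3):P a2@(5,4):R
t=4: a0@(5,5):P a1@(5,3):P a2@(4,4):R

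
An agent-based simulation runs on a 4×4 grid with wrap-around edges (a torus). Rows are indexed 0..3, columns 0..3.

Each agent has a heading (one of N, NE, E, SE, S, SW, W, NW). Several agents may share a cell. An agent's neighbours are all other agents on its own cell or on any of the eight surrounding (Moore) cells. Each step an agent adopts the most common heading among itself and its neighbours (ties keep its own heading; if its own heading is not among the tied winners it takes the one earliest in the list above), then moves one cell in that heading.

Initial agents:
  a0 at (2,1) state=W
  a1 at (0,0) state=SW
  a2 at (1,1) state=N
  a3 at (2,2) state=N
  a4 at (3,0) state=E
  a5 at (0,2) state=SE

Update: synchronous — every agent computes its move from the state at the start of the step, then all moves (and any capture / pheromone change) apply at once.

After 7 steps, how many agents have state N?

6

t=1: a0@(1,1):N a1@(1,3):SW a2@(0,1):N a3@(1,2):N a4@(3,1):E a5@(1,3):SE
t=2: a0@(0,1):N a1@(2,2):SW a2@(3,1):N a3@(0,2):N a4@(3,2):E a5@(2,0):SE
t=3: a0@(3,1):N a1@(3,1):SW a2@(2,1):N a3@(3,2):N a4@(2,2):N a5@(3,1):SE
t=4: a0@(2,1):N a1@(2,1):N a2@(1,1):N a3@(2,2):N a4@(1,2):N a5@(2,1):N
t=5: a0@(1,1):N a1@(1,1):N a2@(0,1):N a3@(1,2):N a4@(0,2):N a5@(1,1):N
t=6: a0@(0,1):N a1@(0,1):N a2@(3,1):N a3@(0,2):N a4@(3,2):N a5@(0,1):N
t=7: a0@(3,1):N a1@(3,1):N a2@(2,1):N a3@(3,2):N a4@(2,2):N a5@(3,1):N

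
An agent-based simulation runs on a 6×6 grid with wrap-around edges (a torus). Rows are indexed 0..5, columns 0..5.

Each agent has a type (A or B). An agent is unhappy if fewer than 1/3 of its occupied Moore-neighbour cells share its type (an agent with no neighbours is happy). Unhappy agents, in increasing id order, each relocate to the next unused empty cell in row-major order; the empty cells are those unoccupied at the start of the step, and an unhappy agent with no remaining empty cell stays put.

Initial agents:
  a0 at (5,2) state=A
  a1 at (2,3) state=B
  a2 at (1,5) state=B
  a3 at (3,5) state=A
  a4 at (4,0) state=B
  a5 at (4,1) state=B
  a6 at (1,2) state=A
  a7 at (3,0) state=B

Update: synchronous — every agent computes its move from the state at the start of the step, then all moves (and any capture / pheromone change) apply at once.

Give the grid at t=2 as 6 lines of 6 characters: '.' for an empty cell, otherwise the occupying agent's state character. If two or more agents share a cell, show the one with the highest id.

..AAAB
B.....
......
B.....
BB....
......

t=1: a0@(0,0):A a1@(0,1):B a2@(1,5):B a3@(0,2):A a4@(4,0):B a5@(4,1):B a6@(0,3):A a7@(3,0):B
t=2: a0@(0,4):A a1@(0,5):B a2@(1,0):B a3@(0,2):A a4@(4,0):B a5@(4,1):B a6@(0,3):A a7@(3,0):B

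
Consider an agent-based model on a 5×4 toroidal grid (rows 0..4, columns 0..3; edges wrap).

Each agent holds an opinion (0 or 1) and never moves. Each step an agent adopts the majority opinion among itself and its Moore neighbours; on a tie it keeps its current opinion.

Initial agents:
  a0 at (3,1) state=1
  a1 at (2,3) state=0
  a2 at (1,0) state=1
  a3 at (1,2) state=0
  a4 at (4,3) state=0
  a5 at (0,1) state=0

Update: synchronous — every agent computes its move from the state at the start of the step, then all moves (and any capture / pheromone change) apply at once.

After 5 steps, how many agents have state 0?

5

t=1: a0@(3,1):1 a1@(2,3):0 a2@(1,0):0 a3@(1,2):0 a4@(4,3):0 a5@(0,1):0
t=2: (unchanged — steady state)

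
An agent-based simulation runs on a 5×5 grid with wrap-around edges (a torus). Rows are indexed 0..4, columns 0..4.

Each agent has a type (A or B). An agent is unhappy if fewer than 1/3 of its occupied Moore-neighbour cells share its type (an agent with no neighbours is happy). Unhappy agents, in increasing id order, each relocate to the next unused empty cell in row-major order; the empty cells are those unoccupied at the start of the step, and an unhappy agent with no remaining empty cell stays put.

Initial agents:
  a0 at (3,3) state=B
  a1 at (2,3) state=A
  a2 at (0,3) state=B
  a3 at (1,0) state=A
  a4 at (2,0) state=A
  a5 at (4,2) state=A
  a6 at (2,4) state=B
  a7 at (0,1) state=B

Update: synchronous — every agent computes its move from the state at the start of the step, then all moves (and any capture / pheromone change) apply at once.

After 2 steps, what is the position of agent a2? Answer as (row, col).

t=1: a0@(3,3):B a1@(0,0):A a2@(0,2):B a3@(1,0):A a4@(2,0):A a5@(0,4):A a6@(1,1):B a7@(1,2):B
t=2: (unchanged — steady state)

(0, 2)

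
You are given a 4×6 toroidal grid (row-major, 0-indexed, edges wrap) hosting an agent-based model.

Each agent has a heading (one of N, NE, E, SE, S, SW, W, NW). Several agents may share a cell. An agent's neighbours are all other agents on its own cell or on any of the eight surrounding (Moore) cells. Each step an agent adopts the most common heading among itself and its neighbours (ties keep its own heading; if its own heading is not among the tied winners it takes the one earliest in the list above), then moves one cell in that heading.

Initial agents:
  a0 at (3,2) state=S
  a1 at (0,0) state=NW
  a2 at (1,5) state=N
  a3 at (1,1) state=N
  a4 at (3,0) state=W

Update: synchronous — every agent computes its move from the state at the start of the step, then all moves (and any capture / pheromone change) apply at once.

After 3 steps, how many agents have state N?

4

t=1: a0@(0,2):S a1@(3,0):N a2@(0,5):N a3@(0,1):N a4@(3,5):W
t=2: a0@(1,2):S a1@(2,0):N a2@(3,5):N a3@(3,1):N a4@(2,5):N
t=3: a0@(2,2):S a1@(1,0):N a2@(2,5):N a3@(2,1):N a4@(1,5):N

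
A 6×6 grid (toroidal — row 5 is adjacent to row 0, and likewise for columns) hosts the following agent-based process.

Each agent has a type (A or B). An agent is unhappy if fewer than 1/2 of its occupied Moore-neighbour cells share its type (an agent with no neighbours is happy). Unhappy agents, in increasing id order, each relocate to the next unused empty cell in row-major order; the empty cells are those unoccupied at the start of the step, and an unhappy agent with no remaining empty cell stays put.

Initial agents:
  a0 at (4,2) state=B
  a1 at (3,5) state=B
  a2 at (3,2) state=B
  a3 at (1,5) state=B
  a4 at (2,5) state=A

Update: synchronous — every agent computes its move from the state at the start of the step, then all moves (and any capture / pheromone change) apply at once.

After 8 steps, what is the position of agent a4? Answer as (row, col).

(0, 3)

t=1: a0@(4,2):B a1@(0,0):B a2@(3,2):B a3@(0,1):B a4@(0,2):A
t=2: a0@(4,2):B a1@(0,0):B a2@(3,2):B a3@(0,1):B a4@(0,3):A
t=3: (unchanged — steady state)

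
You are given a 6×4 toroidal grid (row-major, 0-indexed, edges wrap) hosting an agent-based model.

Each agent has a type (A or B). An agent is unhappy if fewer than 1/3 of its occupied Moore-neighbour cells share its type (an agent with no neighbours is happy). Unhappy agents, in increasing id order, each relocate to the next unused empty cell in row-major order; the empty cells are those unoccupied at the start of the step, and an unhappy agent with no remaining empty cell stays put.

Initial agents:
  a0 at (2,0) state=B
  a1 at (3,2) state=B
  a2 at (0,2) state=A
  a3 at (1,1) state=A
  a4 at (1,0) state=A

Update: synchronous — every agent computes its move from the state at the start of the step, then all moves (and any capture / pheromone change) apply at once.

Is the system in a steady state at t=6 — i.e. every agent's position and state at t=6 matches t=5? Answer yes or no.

t=1: a0@(0,0):B a1@(3,2):B a2@(0,2):A a3@(1,1):A a4@(1,0):A
t=2: a0@(0,1):B a1@(3,2):B a2@(0,2):A a3@(1,1):A a4@(1,0):A
t=3: a0@(0,0):B a1@(3,2):B a2@(0,2):A a3@(1,1):A a4@(1,0):A
t=4: a0@(0,1):B a1@(3,2):B a2@(0,2):A a3@(1,1):A a4@(1,0):A
t=5: a0@(0,0):B a1@(3,2):B a2@(0,2):A a3@(1,1):A a4@(1,0):A
t=6: a0@(0,1):B a1@(3,2):B a2@(0,2):A a3@(1,1):A a4@(1,0):A

no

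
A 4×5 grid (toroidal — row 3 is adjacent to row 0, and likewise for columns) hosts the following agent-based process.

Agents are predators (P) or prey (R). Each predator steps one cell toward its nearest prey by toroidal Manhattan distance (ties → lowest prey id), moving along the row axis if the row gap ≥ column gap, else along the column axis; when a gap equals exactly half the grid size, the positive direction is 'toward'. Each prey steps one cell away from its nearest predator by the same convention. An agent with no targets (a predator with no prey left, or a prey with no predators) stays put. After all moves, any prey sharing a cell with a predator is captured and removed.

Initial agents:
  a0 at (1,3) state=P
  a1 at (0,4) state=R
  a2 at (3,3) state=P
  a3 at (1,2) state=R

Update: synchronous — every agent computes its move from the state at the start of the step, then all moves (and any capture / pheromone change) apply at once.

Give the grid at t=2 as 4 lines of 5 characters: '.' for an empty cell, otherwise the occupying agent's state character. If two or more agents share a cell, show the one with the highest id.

t=1: a0@(1,2):P a1@(3,4):R a2@(0,3):P a3@(1,1):R
t=2: a0@(1,1):P a1@(2,4):R a2@(3,3):P a3@(1,0):R

.....
RP...
....R
...P.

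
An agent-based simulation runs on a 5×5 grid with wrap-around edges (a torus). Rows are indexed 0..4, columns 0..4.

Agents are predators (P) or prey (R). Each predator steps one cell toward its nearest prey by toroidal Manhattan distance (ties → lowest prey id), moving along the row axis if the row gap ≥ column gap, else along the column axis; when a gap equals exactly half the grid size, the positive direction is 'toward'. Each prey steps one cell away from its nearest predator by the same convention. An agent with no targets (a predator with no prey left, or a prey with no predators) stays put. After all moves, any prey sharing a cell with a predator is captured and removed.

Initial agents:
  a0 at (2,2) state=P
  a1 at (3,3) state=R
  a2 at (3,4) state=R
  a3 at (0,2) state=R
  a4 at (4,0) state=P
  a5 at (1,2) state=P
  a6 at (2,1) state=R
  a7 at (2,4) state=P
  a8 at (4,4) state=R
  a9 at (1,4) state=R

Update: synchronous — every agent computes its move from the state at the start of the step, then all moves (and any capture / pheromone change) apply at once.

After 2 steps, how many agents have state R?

3

t=1: a0@(2,1):P a1@(4,3):R a3@(4,2):R a4@(4,4):P a5@(0,2):P a6@(2,0):R a7@(3,4):P a8@(4,3):R a9@(0,4):R
t=2: a0@(2,0):P a3@(3,2):R a4@(4,3):P a5@(4,2):P a6@(2,4):R a7@(4,4):P a9@(1,4):R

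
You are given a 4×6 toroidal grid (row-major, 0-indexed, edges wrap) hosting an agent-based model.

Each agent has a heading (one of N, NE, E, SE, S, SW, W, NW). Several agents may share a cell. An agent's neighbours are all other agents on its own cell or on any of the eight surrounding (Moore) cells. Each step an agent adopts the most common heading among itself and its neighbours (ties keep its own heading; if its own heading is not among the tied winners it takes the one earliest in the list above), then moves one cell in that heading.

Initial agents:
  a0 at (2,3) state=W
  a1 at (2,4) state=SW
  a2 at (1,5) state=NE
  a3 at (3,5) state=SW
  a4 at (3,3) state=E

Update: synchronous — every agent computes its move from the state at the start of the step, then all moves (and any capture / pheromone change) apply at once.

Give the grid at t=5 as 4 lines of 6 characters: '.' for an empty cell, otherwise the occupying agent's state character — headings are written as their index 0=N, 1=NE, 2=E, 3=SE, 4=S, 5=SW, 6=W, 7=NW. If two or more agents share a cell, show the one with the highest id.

5.....
......
....6.
5....5

t=1: a0@(2,2):W a1@(3,3):SW a2@(0,0):NE a3@(0,4):SW a4@(3,4):E
t=2: a0@(2,1):W a1@(0,2):SW a2@(3,1):NE a3@(1,3):SW a4@(0,3):SW
t=3: a0@(2,0):W a1@(1,1):SW a2@(2,2):NE a3@(2,2):SW a4@(1,2):SW
t=4: a0@(2,5):W a1@(2,0):SW a2@(3,1):SW a3@(3,1):SW a4@(2,1):SW
t=5: a0@(2,4):W a1@(3,5):SW a2@(0,0):SW a3@(0,0):SW a4@(3,0):SW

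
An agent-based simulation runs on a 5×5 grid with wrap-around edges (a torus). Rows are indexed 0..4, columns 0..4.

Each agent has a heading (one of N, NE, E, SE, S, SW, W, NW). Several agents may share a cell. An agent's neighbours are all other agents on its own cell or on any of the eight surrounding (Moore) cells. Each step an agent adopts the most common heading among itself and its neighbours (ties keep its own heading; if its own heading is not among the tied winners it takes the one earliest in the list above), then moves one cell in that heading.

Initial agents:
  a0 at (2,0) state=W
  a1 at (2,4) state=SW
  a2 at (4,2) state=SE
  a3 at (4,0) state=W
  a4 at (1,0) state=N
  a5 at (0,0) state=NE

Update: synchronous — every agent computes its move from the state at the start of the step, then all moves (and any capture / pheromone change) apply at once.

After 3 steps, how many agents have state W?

t=1: a0@(2,4):W a1@(3,3):SW a2@(0,3):SE a3@(4,4):W a4@(0,0):N a5@(4,1):NE
t=2: a0@(2,3):W a1@(3,2):W a2@(1,4):SE a3@(4,3):W a4@(4,0):N a5@(3,2):NE
t=3: a0@(2,2):W a1@(3,1):W a2@(2,0):SE a3@(4,2):W a4@(3,0):N a5@(3,1):W

4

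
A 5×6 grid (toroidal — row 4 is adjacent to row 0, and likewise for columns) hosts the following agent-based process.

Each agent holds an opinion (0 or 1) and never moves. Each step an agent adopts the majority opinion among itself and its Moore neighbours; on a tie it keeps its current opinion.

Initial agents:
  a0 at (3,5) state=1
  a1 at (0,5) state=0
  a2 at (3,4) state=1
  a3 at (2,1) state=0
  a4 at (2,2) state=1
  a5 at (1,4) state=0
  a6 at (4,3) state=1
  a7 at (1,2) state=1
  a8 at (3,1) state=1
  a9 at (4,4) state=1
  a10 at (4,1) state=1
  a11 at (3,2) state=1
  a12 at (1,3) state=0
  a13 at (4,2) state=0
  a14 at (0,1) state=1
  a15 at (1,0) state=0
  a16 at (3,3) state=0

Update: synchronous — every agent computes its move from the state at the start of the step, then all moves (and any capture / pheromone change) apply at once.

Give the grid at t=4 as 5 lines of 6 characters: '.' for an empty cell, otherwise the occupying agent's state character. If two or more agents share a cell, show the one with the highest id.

.1...0
0.100.
.11...
.11111
.1111.

t=1: a0@(3,5):1 a1@(0,5):0 a2@(3,4):1 a3@(2,1):1 a4@(2,2):1 a5@(1,4):0 a6@(4,3):1 a7@(1,2):1 a8@(3,1):1 a9@(4,4):1 a10@(4,1):1 a11@(3,2):1 a12@(1,3):0 a13@(4,2):1 a14@(0,1):1 a15@(1,0):0 a16@(3,3):1
t=2: (unchanged — steady state)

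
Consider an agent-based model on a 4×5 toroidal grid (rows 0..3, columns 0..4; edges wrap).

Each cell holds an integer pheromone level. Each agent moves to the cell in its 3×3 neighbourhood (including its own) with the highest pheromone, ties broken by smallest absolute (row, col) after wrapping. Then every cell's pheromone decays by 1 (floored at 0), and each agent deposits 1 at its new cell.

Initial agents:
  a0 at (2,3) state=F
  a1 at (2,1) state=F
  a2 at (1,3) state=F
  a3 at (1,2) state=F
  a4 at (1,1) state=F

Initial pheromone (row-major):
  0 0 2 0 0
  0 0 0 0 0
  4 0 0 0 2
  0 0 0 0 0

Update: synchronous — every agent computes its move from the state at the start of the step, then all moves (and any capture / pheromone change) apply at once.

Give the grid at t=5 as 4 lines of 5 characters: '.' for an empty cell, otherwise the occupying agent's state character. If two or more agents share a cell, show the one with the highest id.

t=1: a0@(2,4) a1@(2,0) a2@(0,2) a3@(0,2) a4@(2,0) | pheromone: 0 0 3 0 0 / 0 0 0 0 0 / 5 0 0 0 2 / 0 0 0 0 0
t=2: a0@(2,0) a1@(2,0) a2@(0,2) a3@(0,2) a4@(2,0) | pheromone: 0 0 4 0 0 / 0 0 0 0 0 / 7 0 0 0 1 / 0 0 0 0 0
t=3: a0@(2,0) a1@(2,0) a2@(0,2) a3@(0,2) a4@(2,0) | pheromone: 0 0 5 0 0 / 0 0 0 0 0 / 9 0 0 0 0 / 0 0 0 0 0
t=4: a0@(2,0) a1@(2,0) a2@(0,2) a3@(0,2) a4@(2,0) | pheromone: 0 0 6 0 0 / 0 0 0 0 0 / 11 0 0 0 0 / 0 0 0 0 0
t=5: a0@(2,0) a1@(2,0) a2@(0,2) a3@(0,2) a4@(2,0) | pheromone: 0 0 7 0 0 / 0 0 0 0 0 / 13 0 0 0 0 / 0 0 0 0 0

..F..
.....
F....
.....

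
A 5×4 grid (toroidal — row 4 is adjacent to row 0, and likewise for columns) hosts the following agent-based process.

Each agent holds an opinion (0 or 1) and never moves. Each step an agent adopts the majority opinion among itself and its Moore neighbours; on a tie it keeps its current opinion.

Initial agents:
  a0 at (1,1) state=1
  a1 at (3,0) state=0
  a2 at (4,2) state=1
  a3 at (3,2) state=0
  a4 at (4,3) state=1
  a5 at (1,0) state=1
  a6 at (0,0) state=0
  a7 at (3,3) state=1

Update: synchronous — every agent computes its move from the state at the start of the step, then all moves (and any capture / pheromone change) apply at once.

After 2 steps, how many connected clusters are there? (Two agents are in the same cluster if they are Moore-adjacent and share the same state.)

1

t=1: a0@(1,1):1 a1@(3,0):1 a2@(4,2):1 a3@(3,2):1 a4@(4,3):1 a5@(1,0):1 a6@(0,0):1 a7@(3,3):1
t=2: (unchanged — steady state)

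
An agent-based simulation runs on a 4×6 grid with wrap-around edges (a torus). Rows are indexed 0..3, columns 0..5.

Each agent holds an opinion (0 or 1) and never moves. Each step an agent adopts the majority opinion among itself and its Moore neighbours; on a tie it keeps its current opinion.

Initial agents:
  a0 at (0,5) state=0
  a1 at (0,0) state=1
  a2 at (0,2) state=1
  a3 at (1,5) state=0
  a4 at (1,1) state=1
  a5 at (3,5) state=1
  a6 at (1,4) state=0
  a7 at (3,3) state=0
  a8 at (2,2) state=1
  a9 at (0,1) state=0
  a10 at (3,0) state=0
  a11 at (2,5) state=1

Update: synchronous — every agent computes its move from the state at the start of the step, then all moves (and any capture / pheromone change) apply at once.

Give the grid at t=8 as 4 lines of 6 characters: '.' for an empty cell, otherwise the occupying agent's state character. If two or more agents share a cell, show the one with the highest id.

011..0
.1..00
..1..0
0..1.0

t=1: a0@(0,5):0 a1@(0,0):0 a2@(0,2):1 a3@(1,5):0 a4@(1,1):1 a5@(3,5):1 a6@(1,4):0 a7@(3,3):1 a8@(2,2):1 a9@(0,1):1 a10@(3,0):0 a11@(2,5):0
t=2: a0@(0,5):0 a1@(0,0):0 a2@(0,2):1 a3@(1,5):0 a4@(1,1):1 a5@(3,5):0 a6@(1,4):0 a7@(3,3):1 a8@(2,2):1 a9@(0,1):1 a10@(3,0):0 a11@(2,5):0
t=3: (unchanged — steady state)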